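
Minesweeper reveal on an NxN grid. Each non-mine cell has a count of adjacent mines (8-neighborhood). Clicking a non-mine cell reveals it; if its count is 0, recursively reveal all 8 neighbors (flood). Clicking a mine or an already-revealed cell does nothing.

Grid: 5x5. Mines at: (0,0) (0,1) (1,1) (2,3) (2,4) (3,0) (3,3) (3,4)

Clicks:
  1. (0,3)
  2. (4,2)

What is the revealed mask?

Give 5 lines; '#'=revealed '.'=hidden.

Answer: ..###
..###
.....
.....
..#..

Derivation:
Click 1 (0,3) count=0: revealed 6 new [(0,2) (0,3) (0,4) (1,2) (1,3) (1,4)] -> total=6
Click 2 (4,2) count=1: revealed 1 new [(4,2)] -> total=7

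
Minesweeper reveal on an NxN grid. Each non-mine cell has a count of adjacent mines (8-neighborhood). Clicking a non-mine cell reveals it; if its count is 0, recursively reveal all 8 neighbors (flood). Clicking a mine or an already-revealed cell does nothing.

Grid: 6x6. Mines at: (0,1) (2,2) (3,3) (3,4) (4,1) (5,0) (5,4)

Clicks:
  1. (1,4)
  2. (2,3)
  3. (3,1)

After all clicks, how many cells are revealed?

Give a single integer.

Answer: 12

Derivation:
Click 1 (1,4) count=0: revealed 11 new [(0,2) (0,3) (0,4) (0,5) (1,2) (1,3) (1,4) (1,5) (2,3) (2,4) (2,5)] -> total=11
Click 2 (2,3) count=3: revealed 0 new [(none)] -> total=11
Click 3 (3,1) count=2: revealed 1 new [(3,1)] -> total=12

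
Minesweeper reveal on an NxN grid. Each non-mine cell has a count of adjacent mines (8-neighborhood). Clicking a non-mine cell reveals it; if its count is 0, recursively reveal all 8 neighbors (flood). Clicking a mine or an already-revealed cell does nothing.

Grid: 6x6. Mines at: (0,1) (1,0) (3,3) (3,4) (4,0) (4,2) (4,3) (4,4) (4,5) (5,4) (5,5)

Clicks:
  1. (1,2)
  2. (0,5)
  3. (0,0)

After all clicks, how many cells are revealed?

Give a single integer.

Click 1 (1,2) count=1: revealed 1 new [(1,2)] -> total=1
Click 2 (0,5) count=0: revealed 11 new [(0,2) (0,3) (0,4) (0,5) (1,3) (1,4) (1,5) (2,2) (2,3) (2,4) (2,5)] -> total=12
Click 3 (0,0) count=2: revealed 1 new [(0,0)] -> total=13

Answer: 13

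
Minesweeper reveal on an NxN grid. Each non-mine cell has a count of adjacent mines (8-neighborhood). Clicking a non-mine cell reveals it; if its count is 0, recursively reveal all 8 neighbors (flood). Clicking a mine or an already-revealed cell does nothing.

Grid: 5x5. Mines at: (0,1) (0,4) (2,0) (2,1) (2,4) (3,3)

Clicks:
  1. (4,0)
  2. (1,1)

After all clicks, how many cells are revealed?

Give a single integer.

Answer: 7

Derivation:
Click 1 (4,0) count=0: revealed 6 new [(3,0) (3,1) (3,2) (4,0) (4,1) (4,2)] -> total=6
Click 2 (1,1) count=3: revealed 1 new [(1,1)] -> total=7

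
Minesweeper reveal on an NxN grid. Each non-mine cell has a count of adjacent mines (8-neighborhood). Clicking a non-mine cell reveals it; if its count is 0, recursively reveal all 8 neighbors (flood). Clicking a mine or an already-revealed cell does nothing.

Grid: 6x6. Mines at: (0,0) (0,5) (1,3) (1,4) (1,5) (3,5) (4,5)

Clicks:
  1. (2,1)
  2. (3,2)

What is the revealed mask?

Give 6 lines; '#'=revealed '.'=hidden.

Answer: ......
###...
#####.
#####.
#####.
#####.

Derivation:
Click 1 (2,1) count=0: revealed 23 new [(1,0) (1,1) (1,2) (2,0) (2,1) (2,2) (2,3) (2,4) (3,0) (3,1) (3,2) (3,3) (3,4) (4,0) (4,1) (4,2) (4,3) (4,4) (5,0) (5,1) (5,2) (5,3) (5,4)] -> total=23
Click 2 (3,2) count=0: revealed 0 new [(none)] -> total=23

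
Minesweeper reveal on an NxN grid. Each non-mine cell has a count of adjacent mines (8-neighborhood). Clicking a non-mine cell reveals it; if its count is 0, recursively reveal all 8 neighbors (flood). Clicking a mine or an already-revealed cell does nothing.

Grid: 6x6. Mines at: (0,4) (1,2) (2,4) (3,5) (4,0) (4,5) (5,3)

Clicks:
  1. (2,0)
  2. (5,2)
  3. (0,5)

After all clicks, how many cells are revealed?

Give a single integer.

Answer: 10

Derivation:
Click 1 (2,0) count=0: revealed 8 new [(0,0) (0,1) (1,0) (1,1) (2,0) (2,1) (3,0) (3,1)] -> total=8
Click 2 (5,2) count=1: revealed 1 new [(5,2)] -> total=9
Click 3 (0,5) count=1: revealed 1 new [(0,5)] -> total=10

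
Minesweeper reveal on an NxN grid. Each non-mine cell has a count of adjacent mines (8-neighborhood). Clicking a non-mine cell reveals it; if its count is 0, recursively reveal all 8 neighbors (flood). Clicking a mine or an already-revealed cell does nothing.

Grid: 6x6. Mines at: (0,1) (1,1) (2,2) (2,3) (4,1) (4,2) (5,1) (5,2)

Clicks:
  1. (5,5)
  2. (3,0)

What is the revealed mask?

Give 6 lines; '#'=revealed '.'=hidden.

Answer: ..####
..####
....##
#..###
...###
...###

Derivation:
Click 1 (5,5) count=0: revealed 19 new [(0,2) (0,3) (0,4) (0,5) (1,2) (1,3) (1,4) (1,5) (2,4) (2,5) (3,3) (3,4) (3,5) (4,3) (4,4) (4,5) (5,3) (5,4) (5,5)] -> total=19
Click 2 (3,0) count=1: revealed 1 new [(3,0)] -> total=20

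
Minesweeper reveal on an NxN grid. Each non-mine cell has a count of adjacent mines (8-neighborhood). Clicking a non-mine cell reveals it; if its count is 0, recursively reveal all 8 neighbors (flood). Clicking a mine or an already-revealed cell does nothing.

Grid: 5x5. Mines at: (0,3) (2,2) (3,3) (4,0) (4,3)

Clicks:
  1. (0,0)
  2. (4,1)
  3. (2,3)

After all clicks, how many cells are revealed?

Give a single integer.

Click 1 (0,0) count=0: revealed 10 new [(0,0) (0,1) (0,2) (1,0) (1,1) (1,2) (2,0) (2,1) (3,0) (3,1)] -> total=10
Click 2 (4,1) count=1: revealed 1 new [(4,1)] -> total=11
Click 3 (2,3) count=2: revealed 1 new [(2,3)] -> total=12

Answer: 12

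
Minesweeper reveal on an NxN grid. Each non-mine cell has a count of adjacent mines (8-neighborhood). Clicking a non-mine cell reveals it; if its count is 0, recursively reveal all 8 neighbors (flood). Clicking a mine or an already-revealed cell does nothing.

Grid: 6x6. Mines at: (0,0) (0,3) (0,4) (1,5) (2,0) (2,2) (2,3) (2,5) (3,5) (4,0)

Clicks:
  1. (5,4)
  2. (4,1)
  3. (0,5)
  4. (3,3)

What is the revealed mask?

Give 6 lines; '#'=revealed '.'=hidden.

Answer: .....#
......
......
.####.
.#####
.#####

Derivation:
Click 1 (5,4) count=0: revealed 14 new [(3,1) (3,2) (3,3) (3,4) (4,1) (4,2) (4,3) (4,4) (4,5) (5,1) (5,2) (5,3) (5,4) (5,5)] -> total=14
Click 2 (4,1) count=1: revealed 0 new [(none)] -> total=14
Click 3 (0,5) count=2: revealed 1 new [(0,5)] -> total=15
Click 4 (3,3) count=2: revealed 0 new [(none)] -> total=15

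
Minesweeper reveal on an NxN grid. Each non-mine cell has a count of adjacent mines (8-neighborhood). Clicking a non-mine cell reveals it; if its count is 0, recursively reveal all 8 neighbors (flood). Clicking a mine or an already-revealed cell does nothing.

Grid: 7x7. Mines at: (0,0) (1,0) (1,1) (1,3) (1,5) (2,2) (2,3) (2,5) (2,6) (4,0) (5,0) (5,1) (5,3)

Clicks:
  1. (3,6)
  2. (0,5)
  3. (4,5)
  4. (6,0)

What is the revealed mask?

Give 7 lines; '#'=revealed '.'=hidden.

Click 1 (3,6) count=2: revealed 1 new [(3,6)] -> total=1
Click 2 (0,5) count=1: revealed 1 new [(0,5)] -> total=2
Click 3 (4,5) count=0: revealed 11 new [(3,4) (3,5) (4,4) (4,5) (4,6) (5,4) (5,5) (5,6) (6,4) (6,5) (6,6)] -> total=13
Click 4 (6,0) count=2: revealed 1 new [(6,0)] -> total=14

Answer: .....#.
.......
.......
....###
....###
....###
#...###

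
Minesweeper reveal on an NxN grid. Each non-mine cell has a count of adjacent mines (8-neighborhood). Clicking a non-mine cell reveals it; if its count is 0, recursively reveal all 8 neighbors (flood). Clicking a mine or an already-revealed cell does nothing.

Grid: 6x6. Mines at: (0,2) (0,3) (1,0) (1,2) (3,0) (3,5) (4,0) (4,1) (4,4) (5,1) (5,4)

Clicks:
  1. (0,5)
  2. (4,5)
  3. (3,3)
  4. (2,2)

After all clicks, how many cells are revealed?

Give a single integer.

Answer: 9

Derivation:
Click 1 (0,5) count=0: revealed 6 new [(0,4) (0,5) (1,4) (1,5) (2,4) (2,5)] -> total=6
Click 2 (4,5) count=3: revealed 1 new [(4,5)] -> total=7
Click 3 (3,3) count=1: revealed 1 new [(3,3)] -> total=8
Click 4 (2,2) count=1: revealed 1 new [(2,2)] -> total=9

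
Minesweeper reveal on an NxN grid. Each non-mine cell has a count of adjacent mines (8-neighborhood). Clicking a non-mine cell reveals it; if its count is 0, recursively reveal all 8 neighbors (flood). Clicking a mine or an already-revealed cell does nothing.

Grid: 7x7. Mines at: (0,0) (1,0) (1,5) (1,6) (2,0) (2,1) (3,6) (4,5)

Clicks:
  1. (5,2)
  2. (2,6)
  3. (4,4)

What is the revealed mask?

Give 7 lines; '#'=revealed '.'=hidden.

Click 1 (5,2) count=0: revealed 35 new [(0,1) (0,2) (0,3) (0,4) (1,1) (1,2) (1,3) (1,4) (2,2) (2,3) (2,4) (3,0) (3,1) (3,2) (3,3) (3,4) (4,0) (4,1) (4,2) (4,3) (4,4) (5,0) (5,1) (5,2) (5,3) (5,4) (5,5) (5,6) (6,0) (6,1) (6,2) (6,3) (6,4) (6,5) (6,6)] -> total=35
Click 2 (2,6) count=3: revealed 1 new [(2,6)] -> total=36
Click 3 (4,4) count=1: revealed 0 new [(none)] -> total=36

Answer: .####..
.####..
..###.#
#####..
#####..
#######
#######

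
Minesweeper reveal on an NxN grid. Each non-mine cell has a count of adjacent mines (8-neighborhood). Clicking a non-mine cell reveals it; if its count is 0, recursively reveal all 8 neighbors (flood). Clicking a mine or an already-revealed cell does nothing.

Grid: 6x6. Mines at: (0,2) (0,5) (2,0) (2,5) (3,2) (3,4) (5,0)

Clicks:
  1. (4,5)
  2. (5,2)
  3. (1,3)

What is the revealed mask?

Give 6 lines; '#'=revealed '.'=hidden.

Answer: ......
...#..
......
......
.#####
.#####

Derivation:
Click 1 (4,5) count=1: revealed 1 new [(4,5)] -> total=1
Click 2 (5,2) count=0: revealed 9 new [(4,1) (4,2) (4,3) (4,4) (5,1) (5,2) (5,3) (5,4) (5,5)] -> total=10
Click 3 (1,3) count=1: revealed 1 new [(1,3)] -> total=11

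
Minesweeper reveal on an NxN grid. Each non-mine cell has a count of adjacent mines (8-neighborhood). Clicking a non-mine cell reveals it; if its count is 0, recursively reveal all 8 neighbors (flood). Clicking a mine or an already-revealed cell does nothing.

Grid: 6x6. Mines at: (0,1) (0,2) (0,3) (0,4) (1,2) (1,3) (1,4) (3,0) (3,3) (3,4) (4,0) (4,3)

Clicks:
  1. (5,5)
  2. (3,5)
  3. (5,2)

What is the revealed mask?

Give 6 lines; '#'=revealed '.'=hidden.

Answer: ......
......
......
.....#
....##
..#.##

Derivation:
Click 1 (5,5) count=0: revealed 4 new [(4,4) (4,5) (5,4) (5,5)] -> total=4
Click 2 (3,5) count=1: revealed 1 new [(3,5)] -> total=5
Click 3 (5,2) count=1: revealed 1 new [(5,2)] -> total=6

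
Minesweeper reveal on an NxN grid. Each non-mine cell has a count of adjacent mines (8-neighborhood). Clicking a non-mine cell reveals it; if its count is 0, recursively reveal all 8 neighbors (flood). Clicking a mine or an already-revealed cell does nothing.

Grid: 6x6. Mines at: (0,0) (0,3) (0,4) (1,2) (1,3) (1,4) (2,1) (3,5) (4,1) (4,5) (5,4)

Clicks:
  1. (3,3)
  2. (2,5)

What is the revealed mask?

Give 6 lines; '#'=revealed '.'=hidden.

Click 1 (3,3) count=0: revealed 9 new [(2,2) (2,3) (2,4) (3,2) (3,3) (3,4) (4,2) (4,3) (4,4)] -> total=9
Click 2 (2,5) count=2: revealed 1 new [(2,5)] -> total=10

Answer: ......
......
..####
..###.
..###.
......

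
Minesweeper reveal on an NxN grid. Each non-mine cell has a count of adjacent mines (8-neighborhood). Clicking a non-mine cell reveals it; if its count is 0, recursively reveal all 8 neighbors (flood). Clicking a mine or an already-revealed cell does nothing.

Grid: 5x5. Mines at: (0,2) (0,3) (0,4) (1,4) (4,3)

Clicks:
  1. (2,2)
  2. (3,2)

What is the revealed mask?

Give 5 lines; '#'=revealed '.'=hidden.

Answer: ##...
####.
####.
####.
###..

Derivation:
Click 1 (2,2) count=0: revealed 17 new [(0,0) (0,1) (1,0) (1,1) (1,2) (1,3) (2,0) (2,1) (2,2) (2,3) (3,0) (3,1) (3,2) (3,3) (4,0) (4,1) (4,2)] -> total=17
Click 2 (3,2) count=1: revealed 0 new [(none)] -> total=17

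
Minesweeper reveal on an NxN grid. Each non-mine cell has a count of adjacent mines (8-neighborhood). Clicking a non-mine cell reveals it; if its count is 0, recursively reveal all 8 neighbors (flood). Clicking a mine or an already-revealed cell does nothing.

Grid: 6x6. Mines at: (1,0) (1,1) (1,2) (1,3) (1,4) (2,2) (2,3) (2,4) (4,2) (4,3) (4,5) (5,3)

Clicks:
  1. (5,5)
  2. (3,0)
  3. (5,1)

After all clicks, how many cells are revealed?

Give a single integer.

Answer: 9

Derivation:
Click 1 (5,5) count=1: revealed 1 new [(5,5)] -> total=1
Click 2 (3,0) count=0: revealed 8 new [(2,0) (2,1) (3,0) (3,1) (4,0) (4,1) (5,0) (5,1)] -> total=9
Click 3 (5,1) count=1: revealed 0 new [(none)] -> total=9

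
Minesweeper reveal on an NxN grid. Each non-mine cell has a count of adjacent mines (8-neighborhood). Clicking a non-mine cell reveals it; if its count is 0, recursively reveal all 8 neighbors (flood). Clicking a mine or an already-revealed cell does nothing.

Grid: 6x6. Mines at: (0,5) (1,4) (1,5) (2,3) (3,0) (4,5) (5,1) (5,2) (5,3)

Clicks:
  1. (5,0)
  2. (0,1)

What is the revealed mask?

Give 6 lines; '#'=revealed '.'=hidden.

Answer: ####..
####..
###...
......
......
#.....

Derivation:
Click 1 (5,0) count=1: revealed 1 new [(5,0)] -> total=1
Click 2 (0,1) count=0: revealed 11 new [(0,0) (0,1) (0,2) (0,3) (1,0) (1,1) (1,2) (1,3) (2,0) (2,1) (2,2)] -> total=12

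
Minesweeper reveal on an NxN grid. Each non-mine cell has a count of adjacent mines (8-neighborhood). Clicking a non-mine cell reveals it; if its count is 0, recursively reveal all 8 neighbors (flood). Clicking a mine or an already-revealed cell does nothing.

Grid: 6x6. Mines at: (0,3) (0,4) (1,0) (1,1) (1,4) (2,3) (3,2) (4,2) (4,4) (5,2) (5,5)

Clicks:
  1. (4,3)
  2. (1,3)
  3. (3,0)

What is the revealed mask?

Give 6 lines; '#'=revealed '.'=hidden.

Click 1 (4,3) count=4: revealed 1 new [(4,3)] -> total=1
Click 2 (1,3) count=4: revealed 1 new [(1,3)] -> total=2
Click 3 (3,0) count=0: revealed 8 new [(2,0) (2,1) (3,0) (3,1) (4,0) (4,1) (5,0) (5,1)] -> total=10

Answer: ......
...#..
##....
##....
##.#..
##....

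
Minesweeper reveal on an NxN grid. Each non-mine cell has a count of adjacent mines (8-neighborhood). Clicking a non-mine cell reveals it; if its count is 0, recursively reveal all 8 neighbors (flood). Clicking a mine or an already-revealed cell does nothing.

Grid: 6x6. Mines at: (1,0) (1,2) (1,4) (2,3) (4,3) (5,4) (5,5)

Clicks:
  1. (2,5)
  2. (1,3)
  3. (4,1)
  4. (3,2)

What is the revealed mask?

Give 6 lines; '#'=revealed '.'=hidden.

Click 1 (2,5) count=1: revealed 1 new [(2,5)] -> total=1
Click 2 (1,3) count=3: revealed 1 new [(1,3)] -> total=2
Click 3 (4,1) count=0: revealed 12 new [(2,0) (2,1) (2,2) (3,0) (3,1) (3,2) (4,0) (4,1) (4,2) (5,0) (5,1) (5,2)] -> total=14
Click 4 (3,2) count=2: revealed 0 new [(none)] -> total=14

Answer: ......
...#..
###..#
###...
###...
###...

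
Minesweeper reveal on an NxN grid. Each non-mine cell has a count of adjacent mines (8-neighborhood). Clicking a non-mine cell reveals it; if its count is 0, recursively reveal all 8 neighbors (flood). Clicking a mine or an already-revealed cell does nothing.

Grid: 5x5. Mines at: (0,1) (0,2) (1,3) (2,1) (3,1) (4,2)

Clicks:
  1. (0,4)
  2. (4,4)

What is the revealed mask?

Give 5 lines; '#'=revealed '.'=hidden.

Answer: ....#
.....
...##
...##
...##

Derivation:
Click 1 (0,4) count=1: revealed 1 new [(0,4)] -> total=1
Click 2 (4,4) count=0: revealed 6 new [(2,3) (2,4) (3,3) (3,4) (4,3) (4,4)] -> total=7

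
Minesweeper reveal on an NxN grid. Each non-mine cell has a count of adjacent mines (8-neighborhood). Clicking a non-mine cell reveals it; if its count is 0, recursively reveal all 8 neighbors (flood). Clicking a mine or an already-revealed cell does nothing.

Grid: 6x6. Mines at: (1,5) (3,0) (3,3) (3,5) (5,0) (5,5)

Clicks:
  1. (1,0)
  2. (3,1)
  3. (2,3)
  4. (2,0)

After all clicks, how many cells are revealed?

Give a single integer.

Answer: 16

Derivation:
Click 1 (1,0) count=0: revealed 15 new [(0,0) (0,1) (0,2) (0,3) (0,4) (1,0) (1,1) (1,2) (1,3) (1,4) (2,0) (2,1) (2,2) (2,3) (2,4)] -> total=15
Click 2 (3,1) count=1: revealed 1 new [(3,1)] -> total=16
Click 3 (2,3) count=1: revealed 0 new [(none)] -> total=16
Click 4 (2,0) count=1: revealed 0 new [(none)] -> total=16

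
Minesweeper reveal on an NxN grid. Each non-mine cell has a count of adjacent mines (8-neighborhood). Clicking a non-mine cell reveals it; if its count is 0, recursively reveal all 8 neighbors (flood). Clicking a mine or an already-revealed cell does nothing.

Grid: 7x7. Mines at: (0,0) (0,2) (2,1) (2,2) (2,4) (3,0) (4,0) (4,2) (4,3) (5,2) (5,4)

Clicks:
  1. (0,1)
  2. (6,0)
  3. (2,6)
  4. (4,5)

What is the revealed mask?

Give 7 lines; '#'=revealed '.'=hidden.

Click 1 (0,1) count=2: revealed 1 new [(0,1)] -> total=1
Click 2 (6,0) count=0: revealed 4 new [(5,0) (5,1) (6,0) (6,1)] -> total=5
Click 3 (2,6) count=0: revealed 18 new [(0,3) (0,4) (0,5) (0,6) (1,3) (1,4) (1,5) (1,6) (2,5) (2,6) (3,5) (3,6) (4,5) (4,6) (5,5) (5,6) (6,5) (6,6)] -> total=23
Click 4 (4,5) count=1: revealed 0 new [(none)] -> total=23

Answer: .#.####
...####
.....##
.....##
.....##
##...##
##...##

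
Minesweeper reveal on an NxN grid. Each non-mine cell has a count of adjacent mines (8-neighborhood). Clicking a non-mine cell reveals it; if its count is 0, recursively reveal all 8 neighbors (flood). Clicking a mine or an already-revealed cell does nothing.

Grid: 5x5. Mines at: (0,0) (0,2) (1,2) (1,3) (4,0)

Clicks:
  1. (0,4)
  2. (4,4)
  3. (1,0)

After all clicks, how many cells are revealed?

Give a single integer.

Answer: 14

Derivation:
Click 1 (0,4) count=1: revealed 1 new [(0,4)] -> total=1
Click 2 (4,4) count=0: revealed 12 new [(2,1) (2,2) (2,3) (2,4) (3,1) (3,2) (3,3) (3,4) (4,1) (4,2) (4,3) (4,4)] -> total=13
Click 3 (1,0) count=1: revealed 1 new [(1,0)] -> total=14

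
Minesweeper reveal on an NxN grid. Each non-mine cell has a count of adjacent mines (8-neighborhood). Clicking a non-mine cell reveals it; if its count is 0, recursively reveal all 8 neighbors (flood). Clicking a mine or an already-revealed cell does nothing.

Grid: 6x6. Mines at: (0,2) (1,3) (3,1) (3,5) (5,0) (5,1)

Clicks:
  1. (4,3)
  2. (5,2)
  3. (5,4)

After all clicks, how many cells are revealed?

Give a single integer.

Answer: 14

Derivation:
Click 1 (4,3) count=0: revealed 14 new [(2,2) (2,3) (2,4) (3,2) (3,3) (3,4) (4,2) (4,3) (4,4) (4,5) (5,2) (5,3) (5,4) (5,5)] -> total=14
Click 2 (5,2) count=1: revealed 0 new [(none)] -> total=14
Click 3 (5,4) count=0: revealed 0 new [(none)] -> total=14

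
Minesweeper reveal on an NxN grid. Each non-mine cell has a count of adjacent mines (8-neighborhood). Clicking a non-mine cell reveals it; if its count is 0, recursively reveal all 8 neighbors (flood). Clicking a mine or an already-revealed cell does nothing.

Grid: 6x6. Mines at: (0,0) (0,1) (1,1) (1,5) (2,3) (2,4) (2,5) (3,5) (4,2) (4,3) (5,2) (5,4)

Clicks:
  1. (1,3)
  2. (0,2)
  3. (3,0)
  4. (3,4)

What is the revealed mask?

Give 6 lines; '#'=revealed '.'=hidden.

Answer: ..#...
...#..
##....
##..#.
##....
##....

Derivation:
Click 1 (1,3) count=2: revealed 1 new [(1,3)] -> total=1
Click 2 (0,2) count=2: revealed 1 new [(0,2)] -> total=2
Click 3 (3,0) count=0: revealed 8 new [(2,0) (2,1) (3,0) (3,1) (4,0) (4,1) (5,0) (5,1)] -> total=10
Click 4 (3,4) count=5: revealed 1 new [(3,4)] -> total=11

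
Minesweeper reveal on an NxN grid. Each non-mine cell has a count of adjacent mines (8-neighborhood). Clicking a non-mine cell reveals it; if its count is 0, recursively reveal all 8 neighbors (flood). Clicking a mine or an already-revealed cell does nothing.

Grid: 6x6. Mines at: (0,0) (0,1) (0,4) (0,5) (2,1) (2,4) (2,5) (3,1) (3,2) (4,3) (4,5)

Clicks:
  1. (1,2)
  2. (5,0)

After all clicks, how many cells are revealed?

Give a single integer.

Click 1 (1,2) count=2: revealed 1 new [(1,2)] -> total=1
Click 2 (5,0) count=0: revealed 6 new [(4,0) (4,1) (4,2) (5,0) (5,1) (5,2)] -> total=7

Answer: 7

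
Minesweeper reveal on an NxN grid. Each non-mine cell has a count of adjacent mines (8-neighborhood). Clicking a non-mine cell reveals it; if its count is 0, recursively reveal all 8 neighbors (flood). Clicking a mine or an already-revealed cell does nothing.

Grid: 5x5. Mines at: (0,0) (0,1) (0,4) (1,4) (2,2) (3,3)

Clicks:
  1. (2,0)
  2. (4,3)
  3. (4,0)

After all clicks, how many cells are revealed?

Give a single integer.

Click 1 (2,0) count=0: revealed 10 new [(1,0) (1,1) (2,0) (2,1) (3,0) (3,1) (3,2) (4,0) (4,1) (4,2)] -> total=10
Click 2 (4,3) count=1: revealed 1 new [(4,3)] -> total=11
Click 3 (4,0) count=0: revealed 0 new [(none)] -> total=11

Answer: 11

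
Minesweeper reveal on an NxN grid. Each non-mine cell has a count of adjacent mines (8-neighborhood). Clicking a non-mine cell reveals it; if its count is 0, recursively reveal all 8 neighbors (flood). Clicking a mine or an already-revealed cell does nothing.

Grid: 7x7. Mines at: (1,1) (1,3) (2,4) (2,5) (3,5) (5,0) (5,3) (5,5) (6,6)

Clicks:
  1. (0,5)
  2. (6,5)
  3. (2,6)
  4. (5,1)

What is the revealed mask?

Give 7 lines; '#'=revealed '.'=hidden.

Answer: ....###
....###
......#
.......
.......
.#.....
.....#.

Derivation:
Click 1 (0,5) count=0: revealed 6 new [(0,4) (0,5) (0,6) (1,4) (1,5) (1,6)] -> total=6
Click 2 (6,5) count=2: revealed 1 new [(6,5)] -> total=7
Click 3 (2,6) count=2: revealed 1 new [(2,6)] -> total=8
Click 4 (5,1) count=1: revealed 1 new [(5,1)] -> total=9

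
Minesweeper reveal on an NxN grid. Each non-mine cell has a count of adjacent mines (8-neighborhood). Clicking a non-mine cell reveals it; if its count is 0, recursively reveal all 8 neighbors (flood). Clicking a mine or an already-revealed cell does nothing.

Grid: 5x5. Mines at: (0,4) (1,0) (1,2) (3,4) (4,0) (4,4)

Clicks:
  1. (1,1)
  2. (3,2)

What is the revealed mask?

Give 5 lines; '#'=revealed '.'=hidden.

Answer: .....
.#...
.###.
.###.
.###.

Derivation:
Click 1 (1,1) count=2: revealed 1 new [(1,1)] -> total=1
Click 2 (3,2) count=0: revealed 9 new [(2,1) (2,2) (2,3) (3,1) (3,2) (3,3) (4,1) (4,2) (4,3)] -> total=10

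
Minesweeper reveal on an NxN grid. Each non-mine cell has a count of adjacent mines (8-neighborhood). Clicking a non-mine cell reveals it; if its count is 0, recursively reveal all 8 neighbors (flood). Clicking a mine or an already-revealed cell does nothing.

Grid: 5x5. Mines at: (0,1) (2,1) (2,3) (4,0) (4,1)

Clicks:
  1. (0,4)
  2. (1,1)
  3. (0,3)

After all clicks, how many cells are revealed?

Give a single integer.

Click 1 (0,4) count=0: revealed 6 new [(0,2) (0,3) (0,4) (1,2) (1,3) (1,4)] -> total=6
Click 2 (1,1) count=2: revealed 1 new [(1,1)] -> total=7
Click 3 (0,3) count=0: revealed 0 new [(none)] -> total=7

Answer: 7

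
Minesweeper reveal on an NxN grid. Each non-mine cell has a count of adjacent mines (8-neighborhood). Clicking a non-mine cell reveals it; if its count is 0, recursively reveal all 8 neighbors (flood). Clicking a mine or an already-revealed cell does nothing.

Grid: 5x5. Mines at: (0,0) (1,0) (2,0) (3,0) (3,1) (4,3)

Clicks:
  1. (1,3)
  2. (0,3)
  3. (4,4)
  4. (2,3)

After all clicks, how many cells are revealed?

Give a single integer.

Answer: 16

Derivation:
Click 1 (1,3) count=0: revealed 15 new [(0,1) (0,2) (0,3) (0,4) (1,1) (1,2) (1,3) (1,4) (2,1) (2,2) (2,3) (2,4) (3,2) (3,3) (3,4)] -> total=15
Click 2 (0,3) count=0: revealed 0 new [(none)] -> total=15
Click 3 (4,4) count=1: revealed 1 new [(4,4)] -> total=16
Click 4 (2,3) count=0: revealed 0 new [(none)] -> total=16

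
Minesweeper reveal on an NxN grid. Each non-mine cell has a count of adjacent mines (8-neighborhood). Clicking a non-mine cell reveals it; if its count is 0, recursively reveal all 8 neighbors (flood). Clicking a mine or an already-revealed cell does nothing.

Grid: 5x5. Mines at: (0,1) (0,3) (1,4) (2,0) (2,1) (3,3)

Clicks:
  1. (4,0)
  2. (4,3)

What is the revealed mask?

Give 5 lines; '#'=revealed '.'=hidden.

Answer: .....
.....
.....
###..
####.

Derivation:
Click 1 (4,0) count=0: revealed 6 new [(3,0) (3,1) (3,2) (4,0) (4,1) (4,2)] -> total=6
Click 2 (4,3) count=1: revealed 1 new [(4,3)] -> total=7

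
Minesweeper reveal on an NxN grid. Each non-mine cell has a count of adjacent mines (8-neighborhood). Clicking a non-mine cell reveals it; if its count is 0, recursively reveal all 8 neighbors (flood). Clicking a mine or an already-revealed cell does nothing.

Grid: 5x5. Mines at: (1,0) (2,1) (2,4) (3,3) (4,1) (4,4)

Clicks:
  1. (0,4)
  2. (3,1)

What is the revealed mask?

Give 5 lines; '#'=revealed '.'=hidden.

Answer: .####
.####
.....
.#...
.....

Derivation:
Click 1 (0,4) count=0: revealed 8 new [(0,1) (0,2) (0,3) (0,4) (1,1) (1,2) (1,3) (1,4)] -> total=8
Click 2 (3,1) count=2: revealed 1 new [(3,1)] -> total=9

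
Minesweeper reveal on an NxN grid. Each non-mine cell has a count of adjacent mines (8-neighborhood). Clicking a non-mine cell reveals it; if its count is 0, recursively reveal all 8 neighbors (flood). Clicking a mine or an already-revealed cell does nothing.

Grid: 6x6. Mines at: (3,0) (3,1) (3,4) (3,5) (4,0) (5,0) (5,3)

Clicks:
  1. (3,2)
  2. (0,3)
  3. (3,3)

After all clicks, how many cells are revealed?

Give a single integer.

Answer: 20

Derivation:
Click 1 (3,2) count=1: revealed 1 new [(3,2)] -> total=1
Click 2 (0,3) count=0: revealed 18 new [(0,0) (0,1) (0,2) (0,3) (0,4) (0,5) (1,0) (1,1) (1,2) (1,3) (1,4) (1,5) (2,0) (2,1) (2,2) (2,3) (2,4) (2,5)] -> total=19
Click 3 (3,3) count=1: revealed 1 new [(3,3)] -> total=20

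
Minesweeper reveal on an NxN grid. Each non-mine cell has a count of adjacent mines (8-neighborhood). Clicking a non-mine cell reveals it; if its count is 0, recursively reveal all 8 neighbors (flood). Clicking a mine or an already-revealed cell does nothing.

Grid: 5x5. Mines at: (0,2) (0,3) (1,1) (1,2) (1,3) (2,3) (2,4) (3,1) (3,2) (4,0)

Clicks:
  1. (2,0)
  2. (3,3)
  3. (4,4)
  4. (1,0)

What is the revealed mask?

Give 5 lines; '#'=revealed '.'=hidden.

Answer: .....
#....
#....
...##
...##

Derivation:
Click 1 (2,0) count=2: revealed 1 new [(2,0)] -> total=1
Click 2 (3,3) count=3: revealed 1 new [(3,3)] -> total=2
Click 3 (4,4) count=0: revealed 3 new [(3,4) (4,3) (4,4)] -> total=5
Click 4 (1,0) count=1: revealed 1 new [(1,0)] -> total=6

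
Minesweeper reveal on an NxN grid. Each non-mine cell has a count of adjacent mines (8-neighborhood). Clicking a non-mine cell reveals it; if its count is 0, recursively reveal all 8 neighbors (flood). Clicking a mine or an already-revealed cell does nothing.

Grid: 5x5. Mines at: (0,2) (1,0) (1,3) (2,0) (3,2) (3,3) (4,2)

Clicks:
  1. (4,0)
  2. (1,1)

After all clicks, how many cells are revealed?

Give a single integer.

Click 1 (4,0) count=0: revealed 4 new [(3,0) (3,1) (4,0) (4,1)] -> total=4
Click 2 (1,1) count=3: revealed 1 new [(1,1)] -> total=5

Answer: 5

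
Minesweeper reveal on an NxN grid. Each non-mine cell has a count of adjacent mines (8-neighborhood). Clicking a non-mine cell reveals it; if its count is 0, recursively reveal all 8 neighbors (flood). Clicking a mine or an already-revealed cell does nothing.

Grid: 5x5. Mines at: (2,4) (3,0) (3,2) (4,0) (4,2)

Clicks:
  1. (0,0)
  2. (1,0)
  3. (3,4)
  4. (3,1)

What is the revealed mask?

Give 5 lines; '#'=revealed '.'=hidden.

Click 1 (0,0) count=0: revealed 14 new [(0,0) (0,1) (0,2) (0,3) (0,4) (1,0) (1,1) (1,2) (1,3) (1,4) (2,0) (2,1) (2,2) (2,3)] -> total=14
Click 2 (1,0) count=0: revealed 0 new [(none)] -> total=14
Click 3 (3,4) count=1: revealed 1 new [(3,4)] -> total=15
Click 4 (3,1) count=4: revealed 1 new [(3,1)] -> total=16

Answer: #####
#####
####.
.#..#
.....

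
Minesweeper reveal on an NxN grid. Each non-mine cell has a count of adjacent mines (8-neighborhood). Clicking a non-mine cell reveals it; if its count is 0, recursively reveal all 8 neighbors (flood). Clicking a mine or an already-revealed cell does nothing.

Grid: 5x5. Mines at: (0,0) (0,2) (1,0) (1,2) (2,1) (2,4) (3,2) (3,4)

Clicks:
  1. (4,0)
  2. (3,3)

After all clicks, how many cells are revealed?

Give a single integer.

Click 1 (4,0) count=0: revealed 4 new [(3,0) (3,1) (4,0) (4,1)] -> total=4
Click 2 (3,3) count=3: revealed 1 new [(3,3)] -> total=5

Answer: 5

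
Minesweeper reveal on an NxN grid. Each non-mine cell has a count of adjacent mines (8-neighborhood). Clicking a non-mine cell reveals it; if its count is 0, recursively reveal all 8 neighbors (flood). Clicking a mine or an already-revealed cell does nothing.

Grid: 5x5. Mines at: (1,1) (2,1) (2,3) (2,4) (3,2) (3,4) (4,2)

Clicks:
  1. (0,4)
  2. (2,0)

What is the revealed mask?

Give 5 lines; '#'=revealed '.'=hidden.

Click 1 (0,4) count=0: revealed 6 new [(0,2) (0,3) (0,4) (1,2) (1,3) (1,4)] -> total=6
Click 2 (2,0) count=2: revealed 1 new [(2,0)] -> total=7

Answer: ..###
..###
#....
.....
.....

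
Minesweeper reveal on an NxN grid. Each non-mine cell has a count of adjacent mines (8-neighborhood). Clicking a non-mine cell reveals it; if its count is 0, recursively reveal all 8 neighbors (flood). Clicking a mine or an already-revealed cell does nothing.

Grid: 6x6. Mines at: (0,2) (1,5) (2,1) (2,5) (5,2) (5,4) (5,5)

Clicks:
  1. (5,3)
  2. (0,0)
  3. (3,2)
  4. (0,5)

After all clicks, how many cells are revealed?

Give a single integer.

Click 1 (5,3) count=2: revealed 1 new [(5,3)] -> total=1
Click 2 (0,0) count=0: revealed 4 new [(0,0) (0,1) (1,0) (1,1)] -> total=5
Click 3 (3,2) count=1: revealed 1 new [(3,2)] -> total=6
Click 4 (0,5) count=1: revealed 1 new [(0,5)] -> total=7

Answer: 7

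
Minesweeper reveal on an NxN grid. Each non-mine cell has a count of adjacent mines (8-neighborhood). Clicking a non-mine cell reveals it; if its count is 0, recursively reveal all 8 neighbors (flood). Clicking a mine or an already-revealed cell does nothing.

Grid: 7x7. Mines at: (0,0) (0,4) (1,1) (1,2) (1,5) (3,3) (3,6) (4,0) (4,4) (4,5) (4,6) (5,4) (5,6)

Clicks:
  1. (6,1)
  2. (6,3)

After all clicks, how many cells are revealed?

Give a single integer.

Click 1 (6,1) count=0: revealed 11 new [(4,1) (4,2) (4,3) (5,0) (5,1) (5,2) (5,3) (6,0) (6,1) (6,2) (6,3)] -> total=11
Click 2 (6,3) count=1: revealed 0 new [(none)] -> total=11

Answer: 11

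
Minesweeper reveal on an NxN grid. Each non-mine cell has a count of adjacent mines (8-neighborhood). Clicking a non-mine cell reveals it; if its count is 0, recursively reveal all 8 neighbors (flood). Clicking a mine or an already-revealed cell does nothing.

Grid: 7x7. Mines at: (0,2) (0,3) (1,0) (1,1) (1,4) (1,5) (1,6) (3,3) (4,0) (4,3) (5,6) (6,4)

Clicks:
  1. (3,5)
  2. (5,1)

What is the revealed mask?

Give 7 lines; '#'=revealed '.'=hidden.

Click 1 (3,5) count=0: revealed 9 new [(2,4) (2,5) (2,6) (3,4) (3,5) (3,6) (4,4) (4,5) (4,6)] -> total=9
Click 2 (5,1) count=1: revealed 1 new [(5,1)] -> total=10

Answer: .......
.......
....###
....###
....###
.#.....
.......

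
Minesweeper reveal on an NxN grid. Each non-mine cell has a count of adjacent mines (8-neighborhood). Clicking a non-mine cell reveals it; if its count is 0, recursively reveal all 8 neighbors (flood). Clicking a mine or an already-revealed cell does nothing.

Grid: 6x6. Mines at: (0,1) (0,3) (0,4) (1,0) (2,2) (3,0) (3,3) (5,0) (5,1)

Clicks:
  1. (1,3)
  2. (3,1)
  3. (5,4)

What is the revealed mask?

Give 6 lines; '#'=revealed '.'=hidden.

Answer: ......
...###
....##
.#..##
..####
..####

Derivation:
Click 1 (1,3) count=3: revealed 1 new [(1,3)] -> total=1
Click 2 (3,1) count=2: revealed 1 new [(3,1)] -> total=2
Click 3 (5,4) count=0: revealed 14 new [(1,4) (1,5) (2,4) (2,5) (3,4) (3,5) (4,2) (4,3) (4,4) (4,5) (5,2) (5,3) (5,4) (5,5)] -> total=16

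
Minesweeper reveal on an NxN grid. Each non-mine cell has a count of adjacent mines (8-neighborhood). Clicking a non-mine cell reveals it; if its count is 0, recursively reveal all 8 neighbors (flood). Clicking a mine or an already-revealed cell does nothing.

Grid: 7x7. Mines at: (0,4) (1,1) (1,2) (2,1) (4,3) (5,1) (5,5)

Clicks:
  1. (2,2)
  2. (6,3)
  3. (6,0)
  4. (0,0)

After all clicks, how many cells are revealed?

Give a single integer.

Answer: 9

Derivation:
Click 1 (2,2) count=3: revealed 1 new [(2,2)] -> total=1
Click 2 (6,3) count=0: revealed 6 new [(5,2) (5,3) (5,4) (6,2) (6,3) (6,4)] -> total=7
Click 3 (6,0) count=1: revealed 1 new [(6,0)] -> total=8
Click 4 (0,0) count=1: revealed 1 new [(0,0)] -> total=9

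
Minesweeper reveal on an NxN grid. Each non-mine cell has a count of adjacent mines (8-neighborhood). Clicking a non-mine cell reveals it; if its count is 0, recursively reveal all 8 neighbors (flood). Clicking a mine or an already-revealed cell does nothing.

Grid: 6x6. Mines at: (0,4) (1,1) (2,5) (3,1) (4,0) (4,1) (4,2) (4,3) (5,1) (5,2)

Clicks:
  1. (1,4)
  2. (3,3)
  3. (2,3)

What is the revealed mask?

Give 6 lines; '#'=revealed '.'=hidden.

Click 1 (1,4) count=2: revealed 1 new [(1,4)] -> total=1
Click 2 (3,3) count=2: revealed 1 new [(3,3)] -> total=2
Click 3 (2,3) count=0: revealed 7 new [(1,2) (1,3) (2,2) (2,3) (2,4) (3,2) (3,4)] -> total=9

Answer: ......
..###.
..###.
..###.
......
......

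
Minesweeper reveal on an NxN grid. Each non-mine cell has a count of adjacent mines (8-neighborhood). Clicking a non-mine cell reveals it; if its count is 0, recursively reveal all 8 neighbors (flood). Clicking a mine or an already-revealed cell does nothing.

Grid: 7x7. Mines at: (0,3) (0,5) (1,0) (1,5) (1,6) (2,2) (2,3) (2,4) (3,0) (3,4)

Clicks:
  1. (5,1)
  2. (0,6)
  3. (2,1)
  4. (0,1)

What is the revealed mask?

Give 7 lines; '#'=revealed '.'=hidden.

Answer: .#....#
.......
.#...##
.###.##
#######
#######
#######

Derivation:
Click 1 (5,1) count=0: revealed 28 new [(2,5) (2,6) (3,1) (3,2) (3,3) (3,5) (3,6) (4,0) (4,1) (4,2) (4,3) (4,4) (4,5) (4,6) (5,0) (5,1) (5,2) (5,3) (5,4) (5,5) (5,6) (6,0) (6,1) (6,2) (6,3) (6,4) (6,5) (6,6)] -> total=28
Click 2 (0,6) count=3: revealed 1 new [(0,6)] -> total=29
Click 3 (2,1) count=3: revealed 1 new [(2,1)] -> total=30
Click 4 (0,1) count=1: revealed 1 new [(0,1)] -> total=31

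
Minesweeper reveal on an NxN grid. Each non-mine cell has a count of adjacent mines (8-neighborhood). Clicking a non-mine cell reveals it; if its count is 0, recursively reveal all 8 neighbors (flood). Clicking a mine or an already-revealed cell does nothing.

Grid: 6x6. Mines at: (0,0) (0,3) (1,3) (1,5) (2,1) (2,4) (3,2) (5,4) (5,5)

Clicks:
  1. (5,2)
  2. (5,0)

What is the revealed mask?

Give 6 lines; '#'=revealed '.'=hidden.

Answer: ......
......
......
##....
####..
####..

Derivation:
Click 1 (5,2) count=0: revealed 10 new [(3,0) (3,1) (4,0) (4,1) (4,2) (4,3) (5,0) (5,1) (5,2) (5,3)] -> total=10
Click 2 (5,0) count=0: revealed 0 new [(none)] -> total=10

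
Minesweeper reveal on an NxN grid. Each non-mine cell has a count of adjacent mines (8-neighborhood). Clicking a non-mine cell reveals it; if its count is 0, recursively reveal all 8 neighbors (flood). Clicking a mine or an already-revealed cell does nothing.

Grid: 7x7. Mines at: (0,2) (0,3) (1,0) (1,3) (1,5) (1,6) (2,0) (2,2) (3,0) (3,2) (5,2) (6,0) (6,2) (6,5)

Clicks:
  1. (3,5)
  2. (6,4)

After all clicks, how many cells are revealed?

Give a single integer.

Answer: 17

Derivation:
Click 1 (3,5) count=0: revealed 16 new [(2,3) (2,4) (2,5) (2,6) (3,3) (3,4) (3,5) (3,6) (4,3) (4,4) (4,5) (4,6) (5,3) (5,4) (5,5) (5,6)] -> total=16
Click 2 (6,4) count=1: revealed 1 new [(6,4)] -> total=17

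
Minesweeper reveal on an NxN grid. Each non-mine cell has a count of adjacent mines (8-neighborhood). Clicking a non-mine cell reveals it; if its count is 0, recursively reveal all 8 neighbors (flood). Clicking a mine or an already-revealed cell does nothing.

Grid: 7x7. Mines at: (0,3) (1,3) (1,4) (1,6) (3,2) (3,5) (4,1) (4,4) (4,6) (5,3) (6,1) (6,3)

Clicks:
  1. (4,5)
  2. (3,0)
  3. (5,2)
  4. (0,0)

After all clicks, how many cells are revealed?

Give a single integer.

Click 1 (4,5) count=3: revealed 1 new [(4,5)] -> total=1
Click 2 (3,0) count=1: revealed 1 new [(3,0)] -> total=2
Click 3 (5,2) count=4: revealed 1 new [(5,2)] -> total=3
Click 4 (0,0) count=0: revealed 10 new [(0,0) (0,1) (0,2) (1,0) (1,1) (1,2) (2,0) (2,1) (2,2) (3,1)] -> total=13

Answer: 13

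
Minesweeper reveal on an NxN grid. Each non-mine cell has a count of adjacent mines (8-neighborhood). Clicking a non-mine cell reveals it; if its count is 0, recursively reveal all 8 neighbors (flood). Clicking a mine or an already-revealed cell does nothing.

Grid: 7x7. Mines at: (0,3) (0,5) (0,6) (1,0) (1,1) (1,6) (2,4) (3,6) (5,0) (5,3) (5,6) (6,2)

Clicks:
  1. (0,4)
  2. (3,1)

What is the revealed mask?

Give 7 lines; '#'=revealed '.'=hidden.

Click 1 (0,4) count=2: revealed 1 new [(0,4)] -> total=1
Click 2 (3,1) count=0: revealed 12 new [(2,0) (2,1) (2,2) (2,3) (3,0) (3,1) (3,2) (3,3) (4,0) (4,1) (4,2) (4,3)] -> total=13

Answer: ....#..
.......
####...
####...
####...
.......
.......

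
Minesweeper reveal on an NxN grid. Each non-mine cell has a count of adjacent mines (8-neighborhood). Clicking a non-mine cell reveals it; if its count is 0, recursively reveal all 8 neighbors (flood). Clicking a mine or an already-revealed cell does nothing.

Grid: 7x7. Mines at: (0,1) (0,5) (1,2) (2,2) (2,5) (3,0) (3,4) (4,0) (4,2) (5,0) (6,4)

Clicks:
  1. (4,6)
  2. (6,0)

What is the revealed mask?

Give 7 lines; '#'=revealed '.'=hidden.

Answer: .......
.......
.......
.....##
.....##
.....##
#....##

Derivation:
Click 1 (4,6) count=0: revealed 8 new [(3,5) (3,6) (4,5) (4,6) (5,5) (5,6) (6,5) (6,6)] -> total=8
Click 2 (6,0) count=1: revealed 1 new [(6,0)] -> total=9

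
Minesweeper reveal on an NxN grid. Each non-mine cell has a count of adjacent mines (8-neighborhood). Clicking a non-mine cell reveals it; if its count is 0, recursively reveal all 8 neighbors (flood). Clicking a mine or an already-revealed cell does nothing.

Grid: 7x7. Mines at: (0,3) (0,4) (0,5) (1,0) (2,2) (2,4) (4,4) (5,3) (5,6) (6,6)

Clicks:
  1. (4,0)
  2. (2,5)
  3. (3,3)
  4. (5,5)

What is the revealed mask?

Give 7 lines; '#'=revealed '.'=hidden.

Click 1 (4,0) count=0: revealed 14 new [(2,0) (2,1) (3,0) (3,1) (3,2) (4,0) (4,1) (4,2) (5,0) (5,1) (5,2) (6,0) (6,1) (6,2)] -> total=14
Click 2 (2,5) count=1: revealed 1 new [(2,5)] -> total=15
Click 3 (3,3) count=3: revealed 1 new [(3,3)] -> total=16
Click 4 (5,5) count=3: revealed 1 new [(5,5)] -> total=17

Answer: .......
.......
##...#.
####...
###....
###..#.
###....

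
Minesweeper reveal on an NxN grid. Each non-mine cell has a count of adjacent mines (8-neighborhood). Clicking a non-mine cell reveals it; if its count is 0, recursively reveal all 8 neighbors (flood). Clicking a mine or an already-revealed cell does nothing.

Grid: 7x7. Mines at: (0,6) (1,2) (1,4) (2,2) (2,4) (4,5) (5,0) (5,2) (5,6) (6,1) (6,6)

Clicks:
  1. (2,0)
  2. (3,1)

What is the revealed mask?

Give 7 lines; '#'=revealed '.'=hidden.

Answer: ##.....
##.....
##.....
##.....
##.....
.......
.......

Derivation:
Click 1 (2,0) count=0: revealed 10 new [(0,0) (0,1) (1,0) (1,1) (2,0) (2,1) (3,0) (3,1) (4,0) (4,1)] -> total=10
Click 2 (3,1) count=1: revealed 0 new [(none)] -> total=10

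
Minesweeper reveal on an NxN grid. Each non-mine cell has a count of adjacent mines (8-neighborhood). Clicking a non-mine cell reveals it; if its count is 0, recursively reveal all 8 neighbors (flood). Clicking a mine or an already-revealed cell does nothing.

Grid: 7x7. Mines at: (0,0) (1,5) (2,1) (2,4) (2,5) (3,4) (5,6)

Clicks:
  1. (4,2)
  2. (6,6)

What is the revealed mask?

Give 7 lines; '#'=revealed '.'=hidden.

Answer: .......
.......
.......
####...
######.
######.
#######

Derivation:
Click 1 (4,2) count=0: revealed 22 new [(3,0) (3,1) (3,2) (3,3) (4,0) (4,1) (4,2) (4,3) (4,4) (4,5) (5,0) (5,1) (5,2) (5,3) (5,4) (5,5) (6,0) (6,1) (6,2) (6,3) (6,4) (6,5)] -> total=22
Click 2 (6,6) count=1: revealed 1 new [(6,6)] -> total=23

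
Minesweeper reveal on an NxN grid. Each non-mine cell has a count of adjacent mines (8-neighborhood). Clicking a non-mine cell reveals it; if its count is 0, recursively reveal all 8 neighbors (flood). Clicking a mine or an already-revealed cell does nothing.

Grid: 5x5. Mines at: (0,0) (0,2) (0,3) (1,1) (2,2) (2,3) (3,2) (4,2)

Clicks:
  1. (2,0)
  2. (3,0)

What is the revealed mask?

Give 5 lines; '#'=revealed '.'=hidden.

Answer: .....
.....
##...
##...
##...

Derivation:
Click 1 (2,0) count=1: revealed 1 new [(2,0)] -> total=1
Click 2 (3,0) count=0: revealed 5 new [(2,1) (3,0) (3,1) (4,0) (4,1)] -> total=6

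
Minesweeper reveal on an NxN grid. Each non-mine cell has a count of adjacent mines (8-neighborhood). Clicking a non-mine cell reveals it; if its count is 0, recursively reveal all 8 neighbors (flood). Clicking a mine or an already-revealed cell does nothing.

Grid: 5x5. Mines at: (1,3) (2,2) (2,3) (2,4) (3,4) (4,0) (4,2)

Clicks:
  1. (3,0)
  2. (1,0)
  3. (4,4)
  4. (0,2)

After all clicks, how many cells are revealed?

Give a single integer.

Click 1 (3,0) count=1: revealed 1 new [(3,0)] -> total=1
Click 2 (1,0) count=0: revealed 9 new [(0,0) (0,1) (0,2) (1,0) (1,1) (1,2) (2,0) (2,1) (3,1)] -> total=10
Click 3 (4,4) count=1: revealed 1 new [(4,4)] -> total=11
Click 4 (0,2) count=1: revealed 0 new [(none)] -> total=11

Answer: 11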